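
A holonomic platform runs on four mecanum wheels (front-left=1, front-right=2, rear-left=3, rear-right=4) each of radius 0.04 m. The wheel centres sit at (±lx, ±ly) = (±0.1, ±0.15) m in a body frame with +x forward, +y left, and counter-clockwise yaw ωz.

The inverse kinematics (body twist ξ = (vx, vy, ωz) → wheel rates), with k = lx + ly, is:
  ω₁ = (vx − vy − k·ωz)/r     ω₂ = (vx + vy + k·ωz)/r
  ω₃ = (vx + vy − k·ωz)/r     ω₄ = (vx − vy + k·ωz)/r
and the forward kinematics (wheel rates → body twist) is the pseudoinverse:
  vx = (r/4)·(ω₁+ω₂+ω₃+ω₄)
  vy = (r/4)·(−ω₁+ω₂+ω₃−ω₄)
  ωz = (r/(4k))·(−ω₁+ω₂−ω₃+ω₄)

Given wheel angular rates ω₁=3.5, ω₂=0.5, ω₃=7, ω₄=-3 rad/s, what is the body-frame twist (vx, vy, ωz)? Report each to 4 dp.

(0.0800, 0.0700, -0.5200)

k = lx + ly = 0.1 + 0.15 = 0.2500
ω₁+ω₂+ω₃+ω₄ = 8.0000  →  vx = (0.04/4)·8.0000 = 0.0800
−ω₁+ω₂+ω₃−ω₄ = 7.0000  →  vy = (0.04/4)·7.0000 = 0.0700
−ω₁+ω₂−ω₃+ω₄ = -13.0000  →  ωz = (0.04/1.0000)·-13.0000 = -0.5200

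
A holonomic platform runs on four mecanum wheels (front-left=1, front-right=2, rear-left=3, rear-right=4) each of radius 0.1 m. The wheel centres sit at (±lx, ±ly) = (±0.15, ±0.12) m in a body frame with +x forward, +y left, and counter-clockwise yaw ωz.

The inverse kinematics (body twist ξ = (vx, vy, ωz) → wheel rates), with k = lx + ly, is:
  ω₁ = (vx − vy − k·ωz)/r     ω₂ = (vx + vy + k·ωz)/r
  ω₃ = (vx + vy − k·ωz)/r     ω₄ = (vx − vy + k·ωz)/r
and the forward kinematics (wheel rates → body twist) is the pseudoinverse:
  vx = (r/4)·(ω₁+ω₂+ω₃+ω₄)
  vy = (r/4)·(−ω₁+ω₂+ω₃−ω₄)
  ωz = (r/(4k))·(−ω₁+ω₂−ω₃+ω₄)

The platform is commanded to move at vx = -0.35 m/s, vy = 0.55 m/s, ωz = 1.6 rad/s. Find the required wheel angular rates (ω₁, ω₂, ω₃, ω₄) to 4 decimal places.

(-13.3200, 6.3200, -2.3200, -4.6800)

k = lx + ly = 0.15 + 0.12 = 0.2700;  k·ωz = 0.2700·1.6 = 0.4320
ω₁ (FL) = (vx − vy − k·ωz)/r = -1.3320/0.1 = -13.3200
ω₂ (FR) = (vx + vy + k·ωz)/r = 0.6320/0.1 = 6.3200
ω₃ (RL) = (vx + vy − k·ωz)/r = -0.2320/0.1 = -2.3200
ω₄ (RR) = (vx − vy + k·ωz)/r = -0.4680/0.1 = -4.6800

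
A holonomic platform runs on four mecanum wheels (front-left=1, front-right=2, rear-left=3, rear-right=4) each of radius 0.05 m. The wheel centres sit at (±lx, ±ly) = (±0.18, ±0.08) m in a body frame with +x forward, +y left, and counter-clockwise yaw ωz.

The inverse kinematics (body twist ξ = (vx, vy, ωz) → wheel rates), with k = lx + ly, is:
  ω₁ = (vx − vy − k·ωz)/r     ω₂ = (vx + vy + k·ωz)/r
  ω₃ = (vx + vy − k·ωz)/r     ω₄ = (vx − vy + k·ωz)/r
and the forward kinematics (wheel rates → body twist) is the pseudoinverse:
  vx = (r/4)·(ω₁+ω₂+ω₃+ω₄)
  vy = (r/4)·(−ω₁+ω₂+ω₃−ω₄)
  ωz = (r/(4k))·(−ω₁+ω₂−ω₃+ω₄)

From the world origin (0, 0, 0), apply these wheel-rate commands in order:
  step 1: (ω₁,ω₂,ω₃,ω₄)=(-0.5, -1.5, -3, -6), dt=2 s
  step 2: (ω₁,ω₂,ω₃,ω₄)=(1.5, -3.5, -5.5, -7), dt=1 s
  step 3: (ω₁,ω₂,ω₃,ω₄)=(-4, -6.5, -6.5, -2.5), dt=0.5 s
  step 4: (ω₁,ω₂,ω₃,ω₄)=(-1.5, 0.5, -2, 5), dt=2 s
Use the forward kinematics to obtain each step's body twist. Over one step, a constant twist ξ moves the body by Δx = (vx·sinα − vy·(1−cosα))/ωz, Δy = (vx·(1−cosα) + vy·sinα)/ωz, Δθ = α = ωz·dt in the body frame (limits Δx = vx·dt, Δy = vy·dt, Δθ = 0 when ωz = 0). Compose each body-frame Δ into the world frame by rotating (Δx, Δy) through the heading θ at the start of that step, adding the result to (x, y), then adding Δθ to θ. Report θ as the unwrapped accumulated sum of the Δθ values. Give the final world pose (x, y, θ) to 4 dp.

step 1: ξ=(vx,vy,ωz)=(-0.1375, 0.0250, -0.1923), dt=2.0 → body Δ=(-0.2588, 0.1010, -0.3846) → world pose (-0.2588, 0.1010, -0.3846)
step 2: ξ=(vx,vy,ωz)=(-0.1813, -0.0438, -0.3125), dt=1.0 → body Δ=(-0.1851, -0.0150, -0.3125) → world pose (-0.4360, 0.1566, -0.6971)
step 3: ξ=(vx,vy,ωz)=(-0.2438, -0.0813, 0.0721), dt=0.5 → body Δ=(-0.1211, -0.0428, 0.0361) → world pose (-0.5563, 0.2015, -0.6611)
step 4: ξ=(vx,vy,ωz)=(0.0250, -0.0625, 0.4327), dt=2.0 → body Δ=(0.0948, -0.0897, 0.8654) → world pose (-0.5365, 0.0726, 0.2043)

(-0.5365, 0.0726, 0.2043)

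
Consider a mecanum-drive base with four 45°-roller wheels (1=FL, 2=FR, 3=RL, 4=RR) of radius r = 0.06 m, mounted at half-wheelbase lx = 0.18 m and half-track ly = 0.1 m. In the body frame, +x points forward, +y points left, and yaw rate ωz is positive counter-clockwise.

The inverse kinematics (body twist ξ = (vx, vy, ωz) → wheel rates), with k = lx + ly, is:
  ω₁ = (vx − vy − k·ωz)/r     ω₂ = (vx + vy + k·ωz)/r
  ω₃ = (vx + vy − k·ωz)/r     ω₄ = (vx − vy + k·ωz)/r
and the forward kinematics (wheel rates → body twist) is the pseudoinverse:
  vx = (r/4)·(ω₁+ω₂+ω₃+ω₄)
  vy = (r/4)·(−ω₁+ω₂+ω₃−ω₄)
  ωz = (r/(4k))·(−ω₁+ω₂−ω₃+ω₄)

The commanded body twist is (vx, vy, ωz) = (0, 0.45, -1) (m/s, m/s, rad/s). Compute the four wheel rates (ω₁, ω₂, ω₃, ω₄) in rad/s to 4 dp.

(-2.8333, 2.8333, 12.1667, -12.1667)

k = lx + ly = 0.18 + 0.1 = 0.2800;  k·ωz = 0.2800·-1 = -0.2800
ω₁ (FL) = (vx − vy − k·ωz)/r = -0.1700/0.06 = -2.8333
ω₂ (FR) = (vx + vy + k·ωz)/r = 0.1700/0.06 = 2.8333
ω₃ (RL) = (vx + vy − k·ωz)/r = 0.7300/0.06 = 12.1667
ω₄ (RR) = (vx − vy + k·ωz)/r = -0.7300/0.06 = -12.1667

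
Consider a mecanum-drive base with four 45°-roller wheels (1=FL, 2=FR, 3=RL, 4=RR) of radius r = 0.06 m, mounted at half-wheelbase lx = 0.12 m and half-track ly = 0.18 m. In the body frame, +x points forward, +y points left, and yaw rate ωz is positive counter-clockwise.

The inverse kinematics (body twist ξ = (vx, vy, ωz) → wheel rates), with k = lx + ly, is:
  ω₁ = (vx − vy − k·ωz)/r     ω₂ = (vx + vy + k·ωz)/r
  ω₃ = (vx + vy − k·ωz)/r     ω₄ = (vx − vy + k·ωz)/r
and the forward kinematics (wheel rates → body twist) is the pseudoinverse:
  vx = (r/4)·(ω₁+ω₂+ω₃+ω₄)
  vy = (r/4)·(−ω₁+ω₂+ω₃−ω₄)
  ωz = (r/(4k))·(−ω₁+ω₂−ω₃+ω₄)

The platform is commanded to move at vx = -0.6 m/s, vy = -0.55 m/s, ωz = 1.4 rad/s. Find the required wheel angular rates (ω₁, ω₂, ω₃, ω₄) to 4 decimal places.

(-7.8333, -12.1667, -26.1667, 6.1667)

k = lx + ly = 0.12 + 0.18 = 0.3000;  k·ωz = 0.3000·1.4 = 0.4200
ω₁ (FL) = (vx − vy − k·ωz)/r = -0.4700/0.06 = -7.8333
ω₂ (FR) = (vx + vy + k·ωz)/r = -0.7300/0.06 = -12.1667
ω₃ (RL) = (vx + vy − k·ωz)/r = -1.5700/0.06 = -26.1667
ω₄ (RR) = (vx − vy + k·ωz)/r = 0.3700/0.06 = 6.1667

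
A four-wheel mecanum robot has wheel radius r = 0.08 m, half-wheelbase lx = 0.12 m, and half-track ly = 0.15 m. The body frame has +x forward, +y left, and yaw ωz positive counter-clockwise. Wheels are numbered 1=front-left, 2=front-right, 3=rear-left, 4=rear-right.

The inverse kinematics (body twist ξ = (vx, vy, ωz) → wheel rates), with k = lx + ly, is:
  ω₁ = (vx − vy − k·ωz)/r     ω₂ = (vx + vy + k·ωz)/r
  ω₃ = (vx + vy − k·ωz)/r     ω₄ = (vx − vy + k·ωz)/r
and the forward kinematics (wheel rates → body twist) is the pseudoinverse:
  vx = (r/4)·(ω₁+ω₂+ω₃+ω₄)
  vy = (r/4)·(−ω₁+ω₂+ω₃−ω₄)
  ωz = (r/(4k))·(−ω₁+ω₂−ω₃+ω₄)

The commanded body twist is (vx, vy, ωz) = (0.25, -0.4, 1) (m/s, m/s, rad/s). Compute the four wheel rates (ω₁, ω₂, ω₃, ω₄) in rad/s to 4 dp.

k = lx + ly = 0.12 + 0.15 = 0.2700;  k·ωz = 0.2700·1 = 0.2700
ω₁ (FL) = (vx − vy − k·ωz)/r = 0.3800/0.08 = 4.7500
ω₂ (FR) = (vx + vy + k·ωz)/r = 0.1200/0.08 = 1.5000
ω₃ (RL) = (vx + vy − k·ωz)/r = -0.4200/0.08 = -5.2500
ω₄ (RR) = (vx − vy + k·ωz)/r = 0.9200/0.08 = 11.5000

(4.7500, 1.5000, -5.2500, 11.5000)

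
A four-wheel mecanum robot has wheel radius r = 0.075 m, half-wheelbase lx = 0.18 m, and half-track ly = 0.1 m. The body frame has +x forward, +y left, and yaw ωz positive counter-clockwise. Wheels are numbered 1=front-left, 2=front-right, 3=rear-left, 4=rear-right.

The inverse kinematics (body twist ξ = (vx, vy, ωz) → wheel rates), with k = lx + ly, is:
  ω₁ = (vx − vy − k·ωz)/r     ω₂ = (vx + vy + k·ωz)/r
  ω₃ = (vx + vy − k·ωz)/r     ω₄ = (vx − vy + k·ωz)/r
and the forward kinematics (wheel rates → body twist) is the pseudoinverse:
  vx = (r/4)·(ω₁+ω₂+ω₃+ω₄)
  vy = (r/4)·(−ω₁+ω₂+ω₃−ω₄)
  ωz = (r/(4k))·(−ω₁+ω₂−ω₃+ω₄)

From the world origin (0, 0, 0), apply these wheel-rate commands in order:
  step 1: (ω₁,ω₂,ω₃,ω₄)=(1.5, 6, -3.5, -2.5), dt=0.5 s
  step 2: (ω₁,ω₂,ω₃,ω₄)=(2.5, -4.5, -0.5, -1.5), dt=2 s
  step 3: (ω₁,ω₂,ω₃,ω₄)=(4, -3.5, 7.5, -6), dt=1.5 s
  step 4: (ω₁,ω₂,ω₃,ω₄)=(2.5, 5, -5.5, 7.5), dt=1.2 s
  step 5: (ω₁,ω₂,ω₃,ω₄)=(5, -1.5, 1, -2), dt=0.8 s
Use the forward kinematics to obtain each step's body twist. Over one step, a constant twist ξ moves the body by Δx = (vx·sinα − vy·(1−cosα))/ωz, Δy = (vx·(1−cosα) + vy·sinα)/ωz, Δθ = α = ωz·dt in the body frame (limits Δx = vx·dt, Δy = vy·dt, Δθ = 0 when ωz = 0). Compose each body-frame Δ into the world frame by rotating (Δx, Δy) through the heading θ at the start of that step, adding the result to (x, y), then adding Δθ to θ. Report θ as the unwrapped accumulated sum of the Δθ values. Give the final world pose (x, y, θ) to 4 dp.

(-0.4446, -0.2034, -2.2600)

step 1: ξ=(vx,vy,ωz)=(0.0281, 0.0656, 0.3683), dt=0.5 → body Δ=(0.0110, 0.0339, 0.1842) → world pose (0.0110, 0.0339, 0.1842)
step 2: ξ=(vx,vy,ωz)=(-0.0750, -0.1125, -0.5357), dt=2.0 → body Δ=(-0.2323, -0.1114, -1.0714) → world pose (-0.1970, -0.1181, -0.8873)
step 3: ξ=(vx,vy,ωz)=(0.0375, 0.1125, -1.4062), dt=1.5 → body Δ=(0.1439, 0.0283, -2.1094) → world pose (-0.0842, -0.2118, -2.9967)
step 4: ξ=(vx,vy,ωz)=(0.1781, -0.1969, 1.0379), dt=1.2 → body Δ=(0.2917, -0.0630, 1.2455) → world pose (-0.3819, -0.1917, -1.7511)
step 5: ξ=(vx,vy,ωz)=(0.0469, -0.0656, -0.6362), dt=0.8 → body Δ=(0.0228, -0.0596, -0.5089) → world pose (-0.4446, -0.2034, -2.2600)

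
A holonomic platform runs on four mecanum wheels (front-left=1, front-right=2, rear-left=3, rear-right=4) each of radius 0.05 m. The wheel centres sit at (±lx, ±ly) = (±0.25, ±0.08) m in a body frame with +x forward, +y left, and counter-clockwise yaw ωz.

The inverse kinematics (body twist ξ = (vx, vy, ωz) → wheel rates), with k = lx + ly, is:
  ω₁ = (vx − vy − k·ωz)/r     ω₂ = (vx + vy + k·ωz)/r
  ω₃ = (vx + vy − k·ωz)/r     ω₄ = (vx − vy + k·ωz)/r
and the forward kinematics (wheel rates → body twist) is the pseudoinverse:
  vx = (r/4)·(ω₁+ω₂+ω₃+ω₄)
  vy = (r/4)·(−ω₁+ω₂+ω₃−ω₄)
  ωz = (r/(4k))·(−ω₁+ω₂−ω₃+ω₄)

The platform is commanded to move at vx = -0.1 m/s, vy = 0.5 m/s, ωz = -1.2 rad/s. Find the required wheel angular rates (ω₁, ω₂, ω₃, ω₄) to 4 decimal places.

k = lx + ly = 0.25 + 0.08 = 0.3300;  k·ωz = 0.3300·-1.2 = -0.3960
ω₁ (FL) = (vx − vy − k·ωz)/r = -0.2040/0.05 = -4.0800
ω₂ (FR) = (vx + vy + k·ωz)/r = 0.0040/0.05 = 0.0800
ω₃ (RL) = (vx + vy − k·ωz)/r = 0.7960/0.05 = 15.9200
ω₄ (RR) = (vx − vy + k·ωz)/r = -0.9960/0.05 = -19.9200

(-4.0800, 0.0800, 15.9200, -19.9200)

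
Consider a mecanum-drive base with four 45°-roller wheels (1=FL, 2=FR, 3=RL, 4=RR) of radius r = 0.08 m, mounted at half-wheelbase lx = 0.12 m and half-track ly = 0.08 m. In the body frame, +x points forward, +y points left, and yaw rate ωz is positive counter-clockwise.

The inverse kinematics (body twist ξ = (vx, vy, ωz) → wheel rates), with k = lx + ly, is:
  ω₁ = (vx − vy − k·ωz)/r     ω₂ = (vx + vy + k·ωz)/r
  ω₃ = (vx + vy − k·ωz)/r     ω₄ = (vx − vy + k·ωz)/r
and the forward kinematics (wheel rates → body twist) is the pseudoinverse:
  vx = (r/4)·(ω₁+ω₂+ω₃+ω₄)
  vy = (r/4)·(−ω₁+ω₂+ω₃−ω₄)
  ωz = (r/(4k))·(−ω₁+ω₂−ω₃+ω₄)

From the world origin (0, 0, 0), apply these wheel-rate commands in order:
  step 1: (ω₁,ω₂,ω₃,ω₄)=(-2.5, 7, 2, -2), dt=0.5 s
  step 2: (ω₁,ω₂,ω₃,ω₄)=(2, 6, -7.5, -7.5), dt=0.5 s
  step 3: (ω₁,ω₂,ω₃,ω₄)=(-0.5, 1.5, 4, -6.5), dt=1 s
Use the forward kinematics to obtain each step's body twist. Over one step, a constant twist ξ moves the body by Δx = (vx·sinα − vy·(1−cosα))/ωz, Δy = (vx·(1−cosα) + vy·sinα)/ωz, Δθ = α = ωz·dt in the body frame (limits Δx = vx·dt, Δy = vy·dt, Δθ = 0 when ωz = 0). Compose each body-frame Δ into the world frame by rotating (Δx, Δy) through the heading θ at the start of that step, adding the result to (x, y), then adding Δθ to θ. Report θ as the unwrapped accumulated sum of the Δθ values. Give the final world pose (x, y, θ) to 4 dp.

step 1: ξ=(vx,vy,ωz)=(0.0900, 0.2700, 0.5500), dt=0.5 → body Δ=(0.0260, 0.1395, 0.2750) → world pose (0.0260, 0.1395, 0.2750)
step 2: ξ=(vx,vy,ωz)=(-0.1400, 0.0800, 0.4000), dt=0.5 → body Δ=(-0.0735, 0.0328, 0.2000) → world pose (-0.0537, 0.1510, 0.4750)
step 3: ξ=(vx,vy,ωz)=(-0.0300, 0.2500, -0.8500), dt=1.0 → body Δ=(0.0735, 0.2330, -0.8500) → world pose (-0.0949, 0.3918, -0.3750)

(-0.0949, 0.3918, -0.3750)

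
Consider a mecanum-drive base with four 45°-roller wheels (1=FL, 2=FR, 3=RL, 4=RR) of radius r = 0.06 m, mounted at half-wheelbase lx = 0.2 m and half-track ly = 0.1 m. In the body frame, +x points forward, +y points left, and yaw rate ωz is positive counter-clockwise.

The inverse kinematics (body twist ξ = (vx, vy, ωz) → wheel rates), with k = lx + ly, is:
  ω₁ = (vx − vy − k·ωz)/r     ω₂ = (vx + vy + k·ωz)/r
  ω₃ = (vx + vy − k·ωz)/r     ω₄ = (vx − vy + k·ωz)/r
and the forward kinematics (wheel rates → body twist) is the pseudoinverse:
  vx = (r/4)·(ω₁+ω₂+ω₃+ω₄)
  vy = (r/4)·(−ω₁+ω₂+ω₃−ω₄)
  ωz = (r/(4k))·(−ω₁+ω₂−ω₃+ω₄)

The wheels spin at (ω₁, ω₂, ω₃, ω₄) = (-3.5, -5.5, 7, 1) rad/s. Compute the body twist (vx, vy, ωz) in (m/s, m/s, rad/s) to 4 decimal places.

k = lx + ly = 0.2 + 0.1 = 0.3000
ω₁+ω₂+ω₃+ω₄ = -1.0000  →  vx = (0.06/4)·-1.0000 = -0.0150
−ω₁+ω₂+ω₃−ω₄ = 4.0000  →  vy = (0.06/4)·4.0000 = 0.0600
−ω₁+ω₂−ω₃+ω₄ = -8.0000  →  ωz = (0.06/1.2000)·-8.0000 = -0.4000

(-0.0150, 0.0600, -0.4000)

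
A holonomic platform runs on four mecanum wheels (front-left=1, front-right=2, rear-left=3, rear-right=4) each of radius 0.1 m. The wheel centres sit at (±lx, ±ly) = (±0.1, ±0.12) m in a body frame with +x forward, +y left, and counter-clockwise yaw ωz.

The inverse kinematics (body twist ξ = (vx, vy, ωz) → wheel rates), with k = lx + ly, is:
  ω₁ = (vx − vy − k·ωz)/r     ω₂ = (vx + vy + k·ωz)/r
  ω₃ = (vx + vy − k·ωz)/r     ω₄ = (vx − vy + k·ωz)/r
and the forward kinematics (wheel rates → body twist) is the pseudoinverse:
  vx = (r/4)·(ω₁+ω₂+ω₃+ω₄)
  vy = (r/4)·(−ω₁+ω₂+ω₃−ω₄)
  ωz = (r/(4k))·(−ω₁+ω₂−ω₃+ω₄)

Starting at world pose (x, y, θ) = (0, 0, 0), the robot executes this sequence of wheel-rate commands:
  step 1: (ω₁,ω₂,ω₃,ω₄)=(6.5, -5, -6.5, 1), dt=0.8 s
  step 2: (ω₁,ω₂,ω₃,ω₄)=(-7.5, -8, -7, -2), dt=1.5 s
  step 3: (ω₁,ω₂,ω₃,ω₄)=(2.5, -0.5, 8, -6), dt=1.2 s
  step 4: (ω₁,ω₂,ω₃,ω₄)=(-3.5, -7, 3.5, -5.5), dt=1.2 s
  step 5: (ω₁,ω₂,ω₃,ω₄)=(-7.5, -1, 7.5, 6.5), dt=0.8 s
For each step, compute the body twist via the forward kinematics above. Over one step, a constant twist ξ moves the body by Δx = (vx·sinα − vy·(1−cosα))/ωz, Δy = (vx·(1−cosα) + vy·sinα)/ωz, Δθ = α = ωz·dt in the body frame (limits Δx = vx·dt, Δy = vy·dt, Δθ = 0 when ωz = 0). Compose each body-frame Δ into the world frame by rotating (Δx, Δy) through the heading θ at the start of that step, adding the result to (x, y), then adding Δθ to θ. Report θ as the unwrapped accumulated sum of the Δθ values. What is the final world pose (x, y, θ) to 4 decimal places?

step 1: ξ=(vx,vy,ωz)=(-0.1000, -0.4750, -0.4545), dt=0.8 → body Δ=(-0.1466, -0.3573, -0.3636) → world pose (-0.1466, -0.3573, -0.3636)
step 2: ξ=(vx,vy,ωz)=(-0.6125, -0.1375, 0.5114), dt=1.5 → body Δ=(-0.7560, -0.5220, 0.7670) → world pose (-1.0388, -0.5763, 0.4034)
step 3: ξ=(vx,vy,ωz)=(0.1000, 0.2750, -1.9318), dt=1.2 → body Δ=(0.2771, 0.0175, -2.3182) → world pose (-0.7908, -0.4515, -1.9148)
step 4: ξ=(vx,vy,ωz)=(-0.3125, 0.1375, -1.4205), dt=1.2 → body Δ=(-0.1083, 0.3453, -1.7045) → world pose (-0.4292, -0.4659, -3.6193)
step 5: ξ=(vx,vy,ωz)=(0.1375, 0.1875, 0.6250), dt=0.8 → body Δ=(0.0687, 0.1708, 0.5000) → world pose (-0.5688, -0.5860, -3.1193)

(-0.5688, -0.5860, -3.1193)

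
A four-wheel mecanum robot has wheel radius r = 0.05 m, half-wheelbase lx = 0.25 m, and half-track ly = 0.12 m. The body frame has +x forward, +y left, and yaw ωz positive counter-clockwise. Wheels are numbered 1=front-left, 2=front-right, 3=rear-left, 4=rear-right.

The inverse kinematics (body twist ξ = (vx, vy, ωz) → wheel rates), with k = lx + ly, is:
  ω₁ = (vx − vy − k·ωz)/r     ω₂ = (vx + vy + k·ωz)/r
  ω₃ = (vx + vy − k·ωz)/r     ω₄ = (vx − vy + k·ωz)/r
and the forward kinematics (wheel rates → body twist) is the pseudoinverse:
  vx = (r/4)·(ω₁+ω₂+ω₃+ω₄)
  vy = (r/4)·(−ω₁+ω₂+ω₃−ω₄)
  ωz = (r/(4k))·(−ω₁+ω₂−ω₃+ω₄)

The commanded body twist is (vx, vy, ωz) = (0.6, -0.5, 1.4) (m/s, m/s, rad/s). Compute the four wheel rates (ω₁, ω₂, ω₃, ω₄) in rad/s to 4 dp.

k = lx + ly = 0.25 + 0.12 = 0.3700;  k·ωz = 0.3700·1.4 = 0.5180
ω₁ (FL) = (vx − vy − k·ωz)/r = 0.5820/0.05 = 11.6400
ω₂ (FR) = (vx + vy + k·ωz)/r = 0.6180/0.05 = 12.3600
ω₃ (RL) = (vx + vy − k·ωz)/r = -0.4180/0.05 = -8.3600
ω₄ (RR) = (vx − vy + k·ωz)/r = 1.6180/0.05 = 32.3600

(11.6400, 12.3600, -8.3600, 32.3600)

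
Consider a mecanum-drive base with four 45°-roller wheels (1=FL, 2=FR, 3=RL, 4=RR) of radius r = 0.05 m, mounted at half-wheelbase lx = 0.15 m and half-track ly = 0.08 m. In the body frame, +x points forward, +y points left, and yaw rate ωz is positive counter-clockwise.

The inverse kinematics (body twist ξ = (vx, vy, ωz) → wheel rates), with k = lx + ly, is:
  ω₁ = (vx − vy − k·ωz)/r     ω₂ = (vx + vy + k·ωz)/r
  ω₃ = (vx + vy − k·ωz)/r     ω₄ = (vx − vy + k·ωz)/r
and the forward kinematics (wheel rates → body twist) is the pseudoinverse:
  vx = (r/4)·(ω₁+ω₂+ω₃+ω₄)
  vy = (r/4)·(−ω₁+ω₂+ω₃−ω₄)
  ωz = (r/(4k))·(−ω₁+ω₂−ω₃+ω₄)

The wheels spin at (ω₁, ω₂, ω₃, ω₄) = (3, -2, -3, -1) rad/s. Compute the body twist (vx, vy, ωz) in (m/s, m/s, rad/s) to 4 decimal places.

k = lx + ly = 0.15 + 0.08 = 0.2300
ω₁+ω₂+ω₃+ω₄ = -3.0000  →  vx = (0.05/4)·-3.0000 = -0.0375
−ω₁+ω₂+ω₃−ω₄ = -7.0000  →  vy = (0.05/4)·-7.0000 = -0.0875
−ω₁+ω₂−ω₃+ω₄ = -3.0000  →  ωz = (0.05/0.9200)·-3.0000 = -0.1630

(-0.0375, -0.0875, -0.1630)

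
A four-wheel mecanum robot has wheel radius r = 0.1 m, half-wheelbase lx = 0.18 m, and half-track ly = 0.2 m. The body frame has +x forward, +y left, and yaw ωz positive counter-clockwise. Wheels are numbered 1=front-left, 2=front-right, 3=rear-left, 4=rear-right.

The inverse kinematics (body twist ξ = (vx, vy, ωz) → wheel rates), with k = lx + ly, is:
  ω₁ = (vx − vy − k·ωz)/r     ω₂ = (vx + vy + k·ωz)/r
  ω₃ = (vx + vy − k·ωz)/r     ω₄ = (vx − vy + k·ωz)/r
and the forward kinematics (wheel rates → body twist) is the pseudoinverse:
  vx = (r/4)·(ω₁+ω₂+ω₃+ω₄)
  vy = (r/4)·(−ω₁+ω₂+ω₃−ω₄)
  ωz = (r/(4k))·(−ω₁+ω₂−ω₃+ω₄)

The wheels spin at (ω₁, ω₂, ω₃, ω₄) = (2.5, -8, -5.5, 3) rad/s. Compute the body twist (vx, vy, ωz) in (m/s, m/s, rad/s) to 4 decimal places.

(-0.2000, -0.4750, -0.1316)

k = lx + ly = 0.18 + 0.2 = 0.3800
ω₁+ω₂+ω₃+ω₄ = -8.0000  →  vx = (0.1/4)·-8.0000 = -0.2000
−ω₁+ω₂+ω₃−ω₄ = -19.0000  →  vy = (0.1/4)·-19.0000 = -0.4750
−ω₁+ω₂−ω₃+ω₄ = -2.0000  →  ωz = (0.1/1.5200)·-2.0000 = -0.1316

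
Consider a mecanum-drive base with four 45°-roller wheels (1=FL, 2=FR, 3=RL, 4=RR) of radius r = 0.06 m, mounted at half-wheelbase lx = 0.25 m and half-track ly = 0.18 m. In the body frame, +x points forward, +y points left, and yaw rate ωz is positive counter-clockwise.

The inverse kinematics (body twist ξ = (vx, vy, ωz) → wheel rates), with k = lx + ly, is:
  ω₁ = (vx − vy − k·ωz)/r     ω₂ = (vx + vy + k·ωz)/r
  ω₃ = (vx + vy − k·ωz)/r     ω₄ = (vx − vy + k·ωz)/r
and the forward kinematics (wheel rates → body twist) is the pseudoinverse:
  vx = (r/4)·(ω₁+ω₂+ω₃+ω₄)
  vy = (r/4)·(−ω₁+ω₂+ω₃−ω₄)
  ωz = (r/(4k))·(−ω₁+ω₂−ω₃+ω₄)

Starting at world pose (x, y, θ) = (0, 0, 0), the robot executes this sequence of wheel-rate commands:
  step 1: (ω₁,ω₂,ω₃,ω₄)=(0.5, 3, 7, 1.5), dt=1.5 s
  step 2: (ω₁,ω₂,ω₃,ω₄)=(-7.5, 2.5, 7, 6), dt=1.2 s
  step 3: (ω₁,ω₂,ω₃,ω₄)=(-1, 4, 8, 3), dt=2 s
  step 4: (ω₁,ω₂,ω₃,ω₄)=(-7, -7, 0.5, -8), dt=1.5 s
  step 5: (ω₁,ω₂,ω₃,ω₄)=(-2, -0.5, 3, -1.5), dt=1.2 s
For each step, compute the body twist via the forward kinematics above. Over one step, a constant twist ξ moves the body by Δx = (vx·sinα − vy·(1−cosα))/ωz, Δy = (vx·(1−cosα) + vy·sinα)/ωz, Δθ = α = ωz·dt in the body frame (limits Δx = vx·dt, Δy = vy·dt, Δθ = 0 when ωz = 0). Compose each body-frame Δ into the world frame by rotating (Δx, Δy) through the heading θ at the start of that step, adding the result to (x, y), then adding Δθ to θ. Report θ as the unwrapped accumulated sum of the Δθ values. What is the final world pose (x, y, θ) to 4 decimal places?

step 1: ξ=(vx,vy,ωz)=(0.1800, 0.1200, -0.1047), dt=1.5 → body Δ=(0.2830, 0.1581, -0.1570) → world pose (0.2830, 0.1581, -0.1570)
step 2: ξ=(vx,vy,ωz)=(0.1200, 0.1650, 0.3140), dt=1.2 → body Δ=(0.1038, 0.2202, 0.3767) → world pose (0.4199, 0.3593, 0.2198)
step 3: ξ=(vx,vy,ωz)=(0.2100, 0.1500, 0.0000), dt=2.0 → body Δ=(0.4200, 0.3000, 0.0000) → world pose (0.7644, 0.7437, 0.2198)
step 4: ξ=(vx,vy,ωz)=(-0.3225, 0.1275, -0.2965), dt=1.5 → body Δ=(-0.4261, 0.2908, -0.4448) → world pose (0.2851, 0.9346, -0.2250)
step 5: ξ=(vx,vy,ωz)=(-0.0150, 0.0900, -0.1047), dt=1.2 → body Δ=(-0.0112, 0.1088, -0.1256) → world pose (0.2985, 1.0432, -0.3506)

(0.2985, 1.0432, -0.3506)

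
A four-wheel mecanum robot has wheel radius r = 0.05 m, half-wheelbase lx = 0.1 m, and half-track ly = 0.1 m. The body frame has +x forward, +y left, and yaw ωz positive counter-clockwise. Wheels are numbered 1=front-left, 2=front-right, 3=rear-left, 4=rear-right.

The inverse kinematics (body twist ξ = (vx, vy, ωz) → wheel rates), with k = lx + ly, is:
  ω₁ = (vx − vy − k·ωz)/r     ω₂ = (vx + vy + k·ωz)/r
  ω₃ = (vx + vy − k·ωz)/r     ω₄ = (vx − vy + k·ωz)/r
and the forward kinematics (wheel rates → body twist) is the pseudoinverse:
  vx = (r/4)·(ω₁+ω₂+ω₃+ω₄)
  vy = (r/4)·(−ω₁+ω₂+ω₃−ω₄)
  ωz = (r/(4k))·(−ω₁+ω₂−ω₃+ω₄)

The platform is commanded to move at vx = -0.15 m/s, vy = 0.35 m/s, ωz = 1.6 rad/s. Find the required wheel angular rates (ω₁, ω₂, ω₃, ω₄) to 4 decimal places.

(-16.4000, 10.4000, -2.4000, -3.6000)

k = lx + ly = 0.1 + 0.1 = 0.2000;  k·ωz = 0.2000·1.6 = 0.3200
ω₁ (FL) = (vx − vy − k·ωz)/r = -0.8200/0.05 = -16.4000
ω₂ (FR) = (vx + vy + k·ωz)/r = 0.5200/0.05 = 10.4000
ω₃ (RL) = (vx + vy − k·ωz)/r = -0.1200/0.05 = -2.4000
ω₄ (RR) = (vx − vy + k·ωz)/r = -0.1800/0.05 = -3.6000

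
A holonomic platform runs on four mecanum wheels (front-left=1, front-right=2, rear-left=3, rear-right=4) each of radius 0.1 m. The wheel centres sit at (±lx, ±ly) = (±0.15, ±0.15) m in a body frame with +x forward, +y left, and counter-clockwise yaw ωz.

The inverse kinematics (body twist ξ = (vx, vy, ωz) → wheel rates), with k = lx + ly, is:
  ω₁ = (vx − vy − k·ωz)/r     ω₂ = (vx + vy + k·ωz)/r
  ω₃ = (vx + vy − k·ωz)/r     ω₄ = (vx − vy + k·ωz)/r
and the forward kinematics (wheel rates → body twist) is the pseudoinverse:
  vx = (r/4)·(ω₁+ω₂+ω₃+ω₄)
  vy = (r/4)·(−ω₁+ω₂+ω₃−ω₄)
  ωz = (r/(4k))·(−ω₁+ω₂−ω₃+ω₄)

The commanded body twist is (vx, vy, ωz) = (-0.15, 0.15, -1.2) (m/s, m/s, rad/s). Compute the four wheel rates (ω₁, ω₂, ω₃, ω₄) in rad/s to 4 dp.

k = lx + ly = 0.15 + 0.15 = 0.3000;  k·ωz = 0.3000·-1.2 = -0.3600
ω₁ (FL) = (vx − vy − k·ωz)/r = 0.0600/0.1 = 0.6000
ω₂ (FR) = (vx + vy + k·ωz)/r = -0.3600/0.1 = -3.6000
ω₃ (RL) = (vx + vy − k·ωz)/r = 0.3600/0.1 = 3.6000
ω₄ (RR) = (vx − vy + k·ωz)/r = -0.6600/0.1 = -6.6000

(0.6000, -3.6000, 3.6000, -6.6000)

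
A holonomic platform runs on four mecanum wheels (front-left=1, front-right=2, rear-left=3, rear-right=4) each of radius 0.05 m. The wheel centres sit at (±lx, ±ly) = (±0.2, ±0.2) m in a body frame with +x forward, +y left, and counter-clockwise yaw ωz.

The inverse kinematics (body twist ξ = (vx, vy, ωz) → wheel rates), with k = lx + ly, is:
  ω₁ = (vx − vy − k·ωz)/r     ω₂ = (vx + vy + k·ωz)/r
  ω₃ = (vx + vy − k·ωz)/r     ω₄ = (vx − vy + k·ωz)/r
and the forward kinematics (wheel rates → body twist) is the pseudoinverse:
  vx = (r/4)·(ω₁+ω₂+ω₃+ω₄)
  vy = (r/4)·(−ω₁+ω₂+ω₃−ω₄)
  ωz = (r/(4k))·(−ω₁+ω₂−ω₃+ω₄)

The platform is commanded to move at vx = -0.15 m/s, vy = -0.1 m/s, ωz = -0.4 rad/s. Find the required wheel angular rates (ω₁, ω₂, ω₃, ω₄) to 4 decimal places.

(2.2000, -8.2000, -1.8000, -4.2000)

k = lx + ly = 0.2 + 0.2 = 0.4000;  k·ωz = 0.4000·-0.4 = -0.1600
ω₁ (FL) = (vx − vy − k·ωz)/r = 0.1100/0.05 = 2.2000
ω₂ (FR) = (vx + vy + k·ωz)/r = -0.4100/0.05 = -8.2000
ω₃ (RL) = (vx + vy − k·ωz)/r = -0.0900/0.05 = -1.8000
ω₄ (RR) = (vx − vy + k·ωz)/r = -0.2100/0.05 = -4.2000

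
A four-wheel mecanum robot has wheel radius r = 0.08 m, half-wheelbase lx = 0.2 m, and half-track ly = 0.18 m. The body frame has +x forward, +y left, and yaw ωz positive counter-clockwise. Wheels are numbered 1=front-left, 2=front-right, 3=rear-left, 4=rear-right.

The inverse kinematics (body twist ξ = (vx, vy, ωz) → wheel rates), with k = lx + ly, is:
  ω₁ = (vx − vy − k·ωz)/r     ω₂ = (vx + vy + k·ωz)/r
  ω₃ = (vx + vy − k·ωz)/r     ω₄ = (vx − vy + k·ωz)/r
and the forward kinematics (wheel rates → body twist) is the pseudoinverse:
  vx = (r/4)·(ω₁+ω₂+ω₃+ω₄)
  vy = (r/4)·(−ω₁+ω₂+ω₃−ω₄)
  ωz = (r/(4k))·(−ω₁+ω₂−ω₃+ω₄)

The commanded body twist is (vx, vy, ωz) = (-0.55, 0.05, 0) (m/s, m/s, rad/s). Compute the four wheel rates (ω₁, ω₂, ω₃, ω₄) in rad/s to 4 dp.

k = lx + ly = 0.2 + 0.18 = 0.3800;  k·ωz = 0.3800·0 = 0.0000
ω₁ (FL) = (vx − vy − k·ωz)/r = -0.6000/0.08 = -7.5000
ω₂ (FR) = (vx + vy + k·ωz)/r = -0.5000/0.08 = -6.2500
ω₃ (RL) = (vx + vy − k·ωz)/r = -0.5000/0.08 = -6.2500
ω₄ (RR) = (vx − vy + k·ωz)/r = -0.6000/0.08 = -7.5000

(-7.5000, -6.2500, -6.2500, -7.5000)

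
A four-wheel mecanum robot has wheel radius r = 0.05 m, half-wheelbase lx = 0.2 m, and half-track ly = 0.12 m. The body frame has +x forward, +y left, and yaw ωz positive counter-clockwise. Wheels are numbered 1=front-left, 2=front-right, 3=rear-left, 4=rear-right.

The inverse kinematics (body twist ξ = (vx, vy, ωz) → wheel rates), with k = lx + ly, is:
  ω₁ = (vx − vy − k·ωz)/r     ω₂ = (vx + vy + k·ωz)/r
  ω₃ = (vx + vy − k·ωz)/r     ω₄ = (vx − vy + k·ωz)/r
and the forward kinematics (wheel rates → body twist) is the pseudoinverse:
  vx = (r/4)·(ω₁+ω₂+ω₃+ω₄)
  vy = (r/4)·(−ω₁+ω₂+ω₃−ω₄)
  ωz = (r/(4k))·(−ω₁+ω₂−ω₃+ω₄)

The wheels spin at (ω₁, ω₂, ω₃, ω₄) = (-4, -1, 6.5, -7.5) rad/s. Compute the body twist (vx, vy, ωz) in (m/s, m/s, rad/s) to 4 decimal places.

(-0.0750, 0.2125, -0.4297)

k = lx + ly = 0.2 + 0.12 = 0.3200
ω₁+ω₂+ω₃+ω₄ = -6.0000  →  vx = (0.05/4)·-6.0000 = -0.0750
−ω₁+ω₂+ω₃−ω₄ = 17.0000  →  vy = (0.05/4)·17.0000 = 0.2125
−ω₁+ω₂−ω₃+ω₄ = -11.0000  →  ωz = (0.05/1.2800)·-11.0000 = -0.4297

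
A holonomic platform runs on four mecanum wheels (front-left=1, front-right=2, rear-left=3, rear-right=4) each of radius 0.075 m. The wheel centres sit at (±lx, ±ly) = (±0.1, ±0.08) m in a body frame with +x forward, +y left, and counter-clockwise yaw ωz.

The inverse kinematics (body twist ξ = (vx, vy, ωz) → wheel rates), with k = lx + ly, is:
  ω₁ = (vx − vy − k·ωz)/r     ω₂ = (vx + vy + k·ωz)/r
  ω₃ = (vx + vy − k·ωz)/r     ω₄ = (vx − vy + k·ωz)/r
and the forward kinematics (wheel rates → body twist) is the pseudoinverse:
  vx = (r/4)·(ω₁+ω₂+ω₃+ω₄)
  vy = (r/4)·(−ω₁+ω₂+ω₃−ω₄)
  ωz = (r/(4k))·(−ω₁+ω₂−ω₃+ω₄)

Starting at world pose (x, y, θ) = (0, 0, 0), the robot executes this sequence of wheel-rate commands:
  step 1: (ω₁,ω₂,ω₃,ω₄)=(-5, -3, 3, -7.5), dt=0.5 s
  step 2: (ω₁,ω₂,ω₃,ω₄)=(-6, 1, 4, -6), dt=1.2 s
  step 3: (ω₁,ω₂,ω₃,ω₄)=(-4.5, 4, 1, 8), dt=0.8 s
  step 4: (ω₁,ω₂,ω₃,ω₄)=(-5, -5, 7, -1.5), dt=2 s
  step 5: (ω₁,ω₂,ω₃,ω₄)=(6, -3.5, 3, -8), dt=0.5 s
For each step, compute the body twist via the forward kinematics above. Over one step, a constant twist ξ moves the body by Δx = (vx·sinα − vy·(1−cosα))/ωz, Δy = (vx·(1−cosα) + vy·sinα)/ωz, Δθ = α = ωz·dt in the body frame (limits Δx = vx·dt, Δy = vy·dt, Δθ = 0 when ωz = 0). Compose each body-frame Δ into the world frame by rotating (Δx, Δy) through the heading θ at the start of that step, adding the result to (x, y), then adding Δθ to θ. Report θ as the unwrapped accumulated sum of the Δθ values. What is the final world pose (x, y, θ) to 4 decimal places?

step 1: ξ=(vx,vy,ωz)=(-0.2344, 0.2344, -0.8854), dt=0.5 → body Δ=(-0.0879, 0.1389, -0.4427) → world pose (-0.0879, 0.1389, -0.4427)
step 2: ξ=(vx,vy,ωz)=(-0.1312, 0.3187, -0.3125), dt=1.2 → body Δ=(-0.0830, 0.4028, -0.3750) → world pose (0.0097, 0.5384, -0.8177)
step 3: ξ=(vx,vy,ωz)=(0.1594, 0.0281, 1.6146), dt=0.8 → body Δ=(0.0823, 0.0883, 1.2917) → world pose (0.1304, 0.5387, 0.4740)
step 4: ξ=(vx,vy,ωz)=(-0.0844, 0.1594, -0.8854), dt=2.0 → body Δ=(0.1224, 0.2906, -1.7708) → world pose (0.1066, 0.8532, -1.2969)
step 5: ξ=(vx,vy,ωz)=(-0.0469, 0.0281, -2.1354), dt=0.5 → body Δ=(-0.0124, 0.0229, -1.0677) → world pose (0.1253, 0.8713, -2.3646)

(0.1253, 0.8713, -2.3646)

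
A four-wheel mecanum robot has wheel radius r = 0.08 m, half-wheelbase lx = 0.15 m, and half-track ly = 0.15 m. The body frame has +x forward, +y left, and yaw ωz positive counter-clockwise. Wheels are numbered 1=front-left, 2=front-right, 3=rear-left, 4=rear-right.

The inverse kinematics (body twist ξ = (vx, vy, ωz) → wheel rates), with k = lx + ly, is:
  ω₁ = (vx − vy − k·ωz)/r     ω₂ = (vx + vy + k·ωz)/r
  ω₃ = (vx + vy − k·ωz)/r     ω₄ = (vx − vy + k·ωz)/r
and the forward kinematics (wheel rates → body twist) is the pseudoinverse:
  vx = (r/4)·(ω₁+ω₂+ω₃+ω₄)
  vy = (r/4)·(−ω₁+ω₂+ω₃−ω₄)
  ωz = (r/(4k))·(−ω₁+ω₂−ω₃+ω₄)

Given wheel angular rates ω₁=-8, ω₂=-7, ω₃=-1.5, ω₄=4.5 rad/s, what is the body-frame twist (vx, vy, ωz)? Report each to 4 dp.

(-0.2400, -0.1000, 0.4667)

k = lx + ly = 0.15 + 0.15 = 0.3000
ω₁+ω₂+ω₃+ω₄ = -12.0000  →  vx = (0.08/4)·-12.0000 = -0.2400
−ω₁+ω₂+ω₃−ω₄ = -5.0000  →  vy = (0.08/4)·-5.0000 = -0.1000
−ω₁+ω₂−ω₃+ω₄ = 7.0000  →  ωz = (0.08/1.2000)·7.0000 = 0.4667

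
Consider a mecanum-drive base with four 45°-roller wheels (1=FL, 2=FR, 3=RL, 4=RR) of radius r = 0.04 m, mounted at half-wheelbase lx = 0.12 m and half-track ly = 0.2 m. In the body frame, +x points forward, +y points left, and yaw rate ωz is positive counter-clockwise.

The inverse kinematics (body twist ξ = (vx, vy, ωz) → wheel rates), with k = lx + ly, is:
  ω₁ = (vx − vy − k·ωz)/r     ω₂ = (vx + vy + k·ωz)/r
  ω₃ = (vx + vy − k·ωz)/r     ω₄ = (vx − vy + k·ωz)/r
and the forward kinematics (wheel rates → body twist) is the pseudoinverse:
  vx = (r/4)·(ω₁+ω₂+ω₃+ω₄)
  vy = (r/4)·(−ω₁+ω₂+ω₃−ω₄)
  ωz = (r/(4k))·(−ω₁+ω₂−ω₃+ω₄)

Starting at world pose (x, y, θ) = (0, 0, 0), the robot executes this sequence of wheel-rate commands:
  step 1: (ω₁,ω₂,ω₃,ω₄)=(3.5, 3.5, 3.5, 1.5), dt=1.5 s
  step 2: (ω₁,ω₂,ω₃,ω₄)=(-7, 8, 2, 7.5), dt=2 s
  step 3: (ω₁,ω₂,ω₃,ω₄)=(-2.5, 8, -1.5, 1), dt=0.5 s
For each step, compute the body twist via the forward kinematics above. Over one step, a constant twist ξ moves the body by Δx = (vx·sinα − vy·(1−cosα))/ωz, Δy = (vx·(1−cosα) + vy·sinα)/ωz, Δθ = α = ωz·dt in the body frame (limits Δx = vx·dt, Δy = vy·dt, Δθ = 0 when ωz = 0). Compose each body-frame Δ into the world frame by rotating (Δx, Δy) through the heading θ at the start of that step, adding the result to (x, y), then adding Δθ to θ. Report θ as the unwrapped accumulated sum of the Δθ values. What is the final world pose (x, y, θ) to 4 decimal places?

(0.2249, 0.3099, 1.3906)

step 1: ξ=(vx,vy,ωz)=(0.1200, 0.0200, -0.0625), dt=1.5 → body Δ=(0.1811, 0.0215, -0.0938) → world pose (0.1811, 0.0215, -0.0938)
step 2: ξ=(vx,vy,ωz)=(0.1050, 0.0950, 0.6406), dt=2.0 → body Δ=(0.0511, 0.2592, 1.2812) → world pose (0.2563, 0.2748, 1.1875)
step 3: ξ=(vx,vy,ωz)=(0.0500, 0.0800, 0.4062), dt=0.5 → body Δ=(0.0208, 0.0423, 0.2031) → world pose (0.2249, 0.3099, 1.3906)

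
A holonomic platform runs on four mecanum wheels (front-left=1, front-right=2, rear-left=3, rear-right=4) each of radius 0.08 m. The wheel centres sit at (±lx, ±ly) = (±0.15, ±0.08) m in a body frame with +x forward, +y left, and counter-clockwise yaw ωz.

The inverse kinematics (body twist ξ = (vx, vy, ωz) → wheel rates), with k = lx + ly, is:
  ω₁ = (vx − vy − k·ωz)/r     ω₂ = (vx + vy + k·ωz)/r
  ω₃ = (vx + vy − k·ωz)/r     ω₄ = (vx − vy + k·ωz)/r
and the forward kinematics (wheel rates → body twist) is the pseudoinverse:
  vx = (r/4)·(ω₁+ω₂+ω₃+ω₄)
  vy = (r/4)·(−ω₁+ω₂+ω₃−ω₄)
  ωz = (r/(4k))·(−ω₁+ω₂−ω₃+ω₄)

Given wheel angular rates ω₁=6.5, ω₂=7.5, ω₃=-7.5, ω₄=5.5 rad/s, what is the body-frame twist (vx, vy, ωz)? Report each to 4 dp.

k = lx + ly = 0.15 + 0.08 = 0.2300
ω₁+ω₂+ω₃+ω₄ = 12.0000  →  vx = (0.08/4)·12.0000 = 0.2400
−ω₁+ω₂+ω₃−ω₄ = -12.0000  →  vy = (0.08/4)·-12.0000 = -0.2400
−ω₁+ω₂−ω₃+ω₄ = 14.0000  →  ωz = (0.08/0.9200)·14.0000 = 1.2174

(0.2400, -0.2400, 1.2174)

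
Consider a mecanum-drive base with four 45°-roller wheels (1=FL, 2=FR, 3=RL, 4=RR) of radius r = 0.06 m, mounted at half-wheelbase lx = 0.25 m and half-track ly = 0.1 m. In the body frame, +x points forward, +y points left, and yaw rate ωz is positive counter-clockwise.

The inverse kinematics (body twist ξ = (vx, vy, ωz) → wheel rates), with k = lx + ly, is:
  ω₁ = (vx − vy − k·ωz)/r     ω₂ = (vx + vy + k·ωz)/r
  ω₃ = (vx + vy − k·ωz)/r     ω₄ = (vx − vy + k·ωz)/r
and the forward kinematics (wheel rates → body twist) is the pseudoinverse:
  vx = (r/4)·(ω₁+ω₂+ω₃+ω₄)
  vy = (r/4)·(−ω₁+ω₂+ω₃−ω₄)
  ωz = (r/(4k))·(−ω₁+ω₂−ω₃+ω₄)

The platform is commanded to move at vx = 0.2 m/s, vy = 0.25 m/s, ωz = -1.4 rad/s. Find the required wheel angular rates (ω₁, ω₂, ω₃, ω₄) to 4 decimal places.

(7.3333, -0.6667, 15.6667, -9.0000)

k = lx + ly = 0.25 + 0.1 = 0.3500;  k·ωz = 0.3500·-1.4 = -0.4900
ω₁ (FL) = (vx − vy − k·ωz)/r = 0.4400/0.06 = 7.3333
ω₂ (FR) = (vx + vy + k·ωz)/r = -0.0400/0.06 = -0.6667
ω₃ (RL) = (vx + vy − k·ωz)/r = 0.9400/0.06 = 15.6667
ω₄ (RR) = (vx − vy + k·ωz)/r = -0.5400/0.06 = -9.0000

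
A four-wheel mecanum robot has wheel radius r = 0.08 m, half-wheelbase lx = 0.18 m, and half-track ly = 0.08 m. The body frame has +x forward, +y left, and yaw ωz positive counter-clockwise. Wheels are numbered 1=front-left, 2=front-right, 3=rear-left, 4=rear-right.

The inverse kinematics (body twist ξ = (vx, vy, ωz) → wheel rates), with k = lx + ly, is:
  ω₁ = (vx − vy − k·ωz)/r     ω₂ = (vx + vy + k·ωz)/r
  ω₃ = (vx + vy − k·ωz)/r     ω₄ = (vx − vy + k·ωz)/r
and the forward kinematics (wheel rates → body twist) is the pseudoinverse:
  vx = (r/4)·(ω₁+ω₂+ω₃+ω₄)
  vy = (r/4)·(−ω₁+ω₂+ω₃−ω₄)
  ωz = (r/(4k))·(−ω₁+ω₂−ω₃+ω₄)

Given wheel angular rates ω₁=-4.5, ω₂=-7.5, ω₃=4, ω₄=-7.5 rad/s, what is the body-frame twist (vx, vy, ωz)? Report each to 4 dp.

k = lx + ly = 0.18 + 0.08 = 0.2600
ω₁+ω₂+ω₃+ω₄ = -15.5000  →  vx = (0.08/4)·-15.5000 = -0.3100
−ω₁+ω₂+ω₃−ω₄ = 8.5000  →  vy = (0.08/4)·8.5000 = 0.1700
−ω₁+ω₂−ω₃+ω₄ = -14.5000  →  ωz = (0.08/1.0400)·-14.5000 = -1.1154

(-0.3100, 0.1700, -1.1154)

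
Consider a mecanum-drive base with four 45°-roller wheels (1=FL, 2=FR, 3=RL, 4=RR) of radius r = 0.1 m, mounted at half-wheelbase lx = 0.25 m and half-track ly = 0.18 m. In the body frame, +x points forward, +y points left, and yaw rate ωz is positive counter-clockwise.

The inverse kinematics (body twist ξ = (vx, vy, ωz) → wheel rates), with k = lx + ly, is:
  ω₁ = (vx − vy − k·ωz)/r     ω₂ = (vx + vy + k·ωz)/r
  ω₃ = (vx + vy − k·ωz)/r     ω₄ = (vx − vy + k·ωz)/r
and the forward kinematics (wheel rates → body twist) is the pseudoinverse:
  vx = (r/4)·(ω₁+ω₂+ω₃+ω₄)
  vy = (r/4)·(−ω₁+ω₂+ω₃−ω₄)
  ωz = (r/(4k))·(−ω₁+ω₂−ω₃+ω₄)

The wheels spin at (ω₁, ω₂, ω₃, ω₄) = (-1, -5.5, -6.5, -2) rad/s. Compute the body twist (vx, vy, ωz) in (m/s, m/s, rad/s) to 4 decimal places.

(-0.3750, -0.2250, 0.0000)

k = lx + ly = 0.25 + 0.18 = 0.4300
ω₁+ω₂+ω₃+ω₄ = -15.0000  →  vx = (0.1/4)·-15.0000 = -0.3750
−ω₁+ω₂+ω₃−ω₄ = -9.0000  →  vy = (0.1/4)·-9.0000 = -0.2250
−ω₁+ω₂−ω₃+ω₄ = 0.0000  →  ωz = (0.1/1.7200)·0.0000 = 0.0000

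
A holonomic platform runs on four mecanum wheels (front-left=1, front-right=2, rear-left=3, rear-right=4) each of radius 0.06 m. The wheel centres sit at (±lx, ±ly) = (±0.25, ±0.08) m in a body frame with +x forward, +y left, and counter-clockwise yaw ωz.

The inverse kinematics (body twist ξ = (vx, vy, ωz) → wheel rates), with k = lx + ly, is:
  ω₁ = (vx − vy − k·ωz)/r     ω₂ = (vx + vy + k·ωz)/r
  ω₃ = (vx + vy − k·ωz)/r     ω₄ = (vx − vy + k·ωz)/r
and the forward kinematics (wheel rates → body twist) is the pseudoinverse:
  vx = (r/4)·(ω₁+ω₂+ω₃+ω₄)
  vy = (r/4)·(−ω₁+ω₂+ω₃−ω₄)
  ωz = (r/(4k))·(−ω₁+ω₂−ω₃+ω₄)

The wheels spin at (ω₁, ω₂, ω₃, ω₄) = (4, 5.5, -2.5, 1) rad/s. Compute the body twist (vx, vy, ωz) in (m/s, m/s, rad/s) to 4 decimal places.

(0.1200, -0.0300, 0.2273)

k = lx + ly = 0.25 + 0.08 = 0.3300
ω₁+ω₂+ω₃+ω₄ = 8.0000  →  vx = (0.06/4)·8.0000 = 0.1200
−ω₁+ω₂+ω₃−ω₄ = -2.0000  →  vy = (0.06/4)·-2.0000 = -0.0300
−ω₁+ω₂−ω₃+ω₄ = 5.0000  →  ωz = (0.06/1.3200)·5.0000 = 0.2273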